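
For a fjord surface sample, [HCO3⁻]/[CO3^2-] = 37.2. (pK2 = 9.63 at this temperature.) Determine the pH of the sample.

From K2 = [H⁺][CO3^2-]/[HCO3⁻]:  pH = pK2 − log₁₀([HCO3⁻]/[CO3^2-])
log₁₀(37.2) = +1.571
pH = 9.63 − (+1.571) = 8.06

pH = 8.06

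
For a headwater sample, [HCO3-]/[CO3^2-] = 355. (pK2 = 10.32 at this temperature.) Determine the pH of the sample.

From K2 = [H⁺][CO3^2-]/[HCO3-]:  pH = pK2 − log₁₀([HCO3-]/[CO3^2-])
log₁₀(355) = +2.550
pH = 10.32 − (+2.550) = 7.77

pH = 7.77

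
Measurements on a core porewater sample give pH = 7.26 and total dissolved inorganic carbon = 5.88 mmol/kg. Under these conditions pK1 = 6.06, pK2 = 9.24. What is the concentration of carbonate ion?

[CO3²⁻] = 0.0574 mmol/kg

α₂ = 1 / (1 + [H⁺]/K2 + [H⁺]²/(K1K2)) = 1 / (1 + 10^+1.98 + 10^+0.78)
   = 1 / (1 + 95.499 + 6.0256) = 1/102.52 = 0.009754
[CO3²⁻] = α₂ × DIC = 0.009754 × 5.88 = 0.0574 mmol/kg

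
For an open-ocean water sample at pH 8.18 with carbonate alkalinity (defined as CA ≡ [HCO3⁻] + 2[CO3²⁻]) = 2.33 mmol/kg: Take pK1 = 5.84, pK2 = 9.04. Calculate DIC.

DIC = 2.09 mmol/kg

CA = [HCO3⁻] + 2[CO3²⁻] = (α₁ + 2α₂)·DIC
At pH 8.18: [H⁺]/K1 = 10^-2.34 = 0.0045709, K2/[H⁺] = 10^-0.86 = 0.13804
α₁ = 1/(1 + 0.0045709 + 0.13804) = 1/1.1426 = 0.8752; α₂ = α₁·K2/[H⁺] = 0.1208
α₁ + 2α₂ = 1.1168
DIC = CA / (α₁ + 2α₂) = 2.33 / 1.1168 = 2.09 mmol/kg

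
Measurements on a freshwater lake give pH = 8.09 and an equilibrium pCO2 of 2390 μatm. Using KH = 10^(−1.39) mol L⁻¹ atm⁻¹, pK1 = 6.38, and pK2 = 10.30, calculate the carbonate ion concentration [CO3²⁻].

[CO2*] = KH · pCO2 = 10^(−1.39) × 2390×10^-6 = 9.736×10^-5 mol/L
α₀ = 1/(1 + K1/[H⁺] + K1K2/[H⁺]²) = 1/(1 + 10^+1.71 + 10^-0.50) = 0.01901
DIC = [CO2*]/α₀ = 9.736×10^-5 / 0.01901 = 5.122 mmol/L
[CO3²⁻] = α₂·DIC; α₂ = 0.006012, so [CO3²⁻] = 0.006012 × 5.122 = 0.0308 mmol/L

[CO3²⁻] = 0.0308 mmol/L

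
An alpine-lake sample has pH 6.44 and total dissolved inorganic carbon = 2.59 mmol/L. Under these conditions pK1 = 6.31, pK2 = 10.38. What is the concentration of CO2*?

α₀ = 1 / (1 + K1/[H⁺] + K1K2/[H⁺]²) = 1 / (1 + 10^+0.13 + 10^-3.81)
   = 1 / (1 + 1.3490 + 0.00015488) = 1/2.3491 = 0.4257
[CO2*] = α₀ × DIC = 0.4257 × 2.59 = 1.10 mmol/L

[CO2*] = 1.10 mmol/L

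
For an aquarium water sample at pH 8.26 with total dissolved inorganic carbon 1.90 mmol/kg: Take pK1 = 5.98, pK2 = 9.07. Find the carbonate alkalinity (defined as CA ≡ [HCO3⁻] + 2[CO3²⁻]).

CA = [HCO3⁻] + 2[CO3²⁻] = (α₁ + 2α₂)·DIC
At pH 8.26: [H⁺]/K1 = 10^-2.28 = 0.0052481, K2/[H⁺] = 10^-0.81 = 0.15488
α₁ = 1/(1 + 0.0052481 + 0.15488) = 1/1.1601 = 0.8620; α₂ = α₁·K2/[H⁺] = 0.1335
α₁ + 2α₂ = 1.1290
CA = 1.1290 × 1.90 = 2.15 mmol/kg

CA = 2.15 mmol/kg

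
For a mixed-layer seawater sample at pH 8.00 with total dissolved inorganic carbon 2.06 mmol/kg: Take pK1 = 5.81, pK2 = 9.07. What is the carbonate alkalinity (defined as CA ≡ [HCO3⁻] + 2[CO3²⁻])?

CA = 2.21 mmol/kg

CA = [HCO3⁻] + 2[CO3²⁻] = (α₁ + 2α₂)·DIC
At pH 8.00: [H⁺]/K1 = 10^-2.19 = 0.0064565, K2/[H⁺] = 10^-1.07 = 0.085114
α₁ = 1/(1 + 0.0064565 + 0.085114) = 1/1.0916 = 0.9161; α₂ = α₁·K2/[H⁺] = 0.07797
α₁ + 2α₂ = 1.0721
CA = 1.0721 × 2.06 = 2.21 mmol/kg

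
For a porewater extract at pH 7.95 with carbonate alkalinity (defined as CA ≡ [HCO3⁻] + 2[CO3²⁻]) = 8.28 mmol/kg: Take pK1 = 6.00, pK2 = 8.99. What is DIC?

DIC = 7.72 mmol/kg

CA = [HCO3⁻] + 2[CO3²⁻] = (α₁ + 2α₂)·DIC
At pH 7.95: [H⁺]/K1 = 10^-1.95 = 0.011220, K2/[H⁺] = 10^-1.04 = 0.091201
α₁ = 1/(1 + 0.011220 + 0.091201) = 1/1.1024 = 0.9071; α₂ = α₁·K2/[H⁺] = 0.08273
α₁ + 2α₂ = 1.0726
DIC = CA / (α₁ + 2α₂) = 8.28 / 1.0726 = 7.72 mmol/kg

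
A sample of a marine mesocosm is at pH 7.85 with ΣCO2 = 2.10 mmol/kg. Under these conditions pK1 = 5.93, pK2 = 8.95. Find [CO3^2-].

[CO3²⁻] = 0.153 mmol/kg

α₂ = 1 / (1 + [H⁺]/K2 + [H⁺]²/(K1K2)) = 1 / (1 + 10^+1.10 + 10^-0.82)
   = 1 / (1 + 12.589 + 0.15136) = 1/13.741 = 0.07278
[CO3²⁻] = α₂ × DIC = 0.07278 × 2.10 = 0.153 mmol/kg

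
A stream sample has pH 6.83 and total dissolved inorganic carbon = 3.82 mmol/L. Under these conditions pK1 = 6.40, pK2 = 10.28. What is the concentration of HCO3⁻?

α₁ = 1 / (1 + [H⁺]/K1 + K2/[H⁺]) = 1 / (1 + 10^-0.43 + 10^-3.45)
   = 1 / (1 + 0.37154 + 0.00035481) = 1/1.3719 = 0.7289
[HCO3⁻] = α₁ × DIC = 0.7289 × 3.82 = 2.78 mmol/L

[HCO3⁻] = 2.78 mmol/L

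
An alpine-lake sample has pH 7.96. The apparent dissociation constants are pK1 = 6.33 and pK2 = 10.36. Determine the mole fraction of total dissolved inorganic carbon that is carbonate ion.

α₂ = 1 / (1 + [H⁺]/K2 + [H⁺]²/(K1K2)) = 1 / (1 + 10^+2.40 + 10^+0.77)
   = 1 / (1 + 251.19 + 5.8884) = 1/258.08 = 0.003875

α₂ = 0.00387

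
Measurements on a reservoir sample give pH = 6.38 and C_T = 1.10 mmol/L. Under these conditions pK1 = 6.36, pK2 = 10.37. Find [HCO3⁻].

α₁ = 1 / (1 + [H⁺]/K1 + K2/[H⁺]) = 1 / (1 + 10^-0.02 + 10^-3.99)
   = 1 / (1 + 0.95499 + 0.00010233) = 1/1.9551 = 0.5115
[HCO3⁻] = α₁ × DIC = 0.5115 × 1.10 = 0.563 mmol/L

[HCO3⁻] = 0.563 mmol/L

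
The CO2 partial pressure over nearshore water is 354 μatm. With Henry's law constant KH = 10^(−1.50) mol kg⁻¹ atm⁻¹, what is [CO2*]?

KH = 10^(−1.50) = 3.162×10^-2 mol kg⁻¹ atm⁻¹
[CO2*] = KH · pCO2 = 3.162×10^-2 × 354×10^-6 atm = 1.12×10^-5 mol/kg

[CO2*] = 11.2 μmol/kg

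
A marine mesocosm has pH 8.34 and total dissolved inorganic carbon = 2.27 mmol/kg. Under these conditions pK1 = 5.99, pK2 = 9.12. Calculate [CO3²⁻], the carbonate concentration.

α₂ = 1 / (1 + [H⁺]/K2 + [H⁺]²/(K1K2)) = 1 / (1 + 10^+0.78 + 10^-1.57)
   = 1 / (1 + 6.0256 + 0.026915) = 1/7.0525 = 0.1418
[CO3²⁻] = α₂ × DIC = 0.1418 × 2.27 = 0.322 mmol/kg

[CO3²⁻] = 0.322 mmol/kg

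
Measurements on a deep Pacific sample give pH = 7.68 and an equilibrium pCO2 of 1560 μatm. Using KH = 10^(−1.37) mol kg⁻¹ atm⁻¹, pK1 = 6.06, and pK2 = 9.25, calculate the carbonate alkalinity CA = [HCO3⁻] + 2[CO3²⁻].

[CO2*] = KH · pCO2 = 10^(−1.37) × 1560×10^-6 = 6.655×10^-5 mol/kg
α₀ = 1/(1 + K1/[H⁺] + K1K2/[H⁺]²) = 1/(1 + 10^+1.62 + 10^+0.05) = 0.02283
DIC = [CO2*]/α₀ = 6.655×10^-5 / 0.02283 = 2.915 mmol/kg
CA = (α₁ + 2α₂)·DIC = (0.9516 + 2×0.02561) × 2.915 = 2.92 mmol/kg

CA = 2.92 mmol/kg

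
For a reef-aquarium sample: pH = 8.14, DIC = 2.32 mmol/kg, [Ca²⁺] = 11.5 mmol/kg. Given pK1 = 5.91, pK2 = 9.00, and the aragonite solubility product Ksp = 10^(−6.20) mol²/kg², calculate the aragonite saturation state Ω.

α₂ = 1 / (1 + [H⁺]/K2 + [H⁺]²/(K1K2)) = 1 / (1 + 10^+0.86 + 10^-1.37)
   = 1 / (1 + 7.2444 + 0.042658) = 1/8.2870 = 0.1207
[CO3²⁻] = α₂ × DIC = 0.1207 × 2.32 = 0.2800 mmol/kg
Ksp = 10^(−6.20) = 6.310×10^-7
Ω = [Ca²⁺][CO3²⁻]/Ksp = (11.5×10^-3)(2.800×10^-4) / 6.310×10^-7 = 5.10

Ω = 5.10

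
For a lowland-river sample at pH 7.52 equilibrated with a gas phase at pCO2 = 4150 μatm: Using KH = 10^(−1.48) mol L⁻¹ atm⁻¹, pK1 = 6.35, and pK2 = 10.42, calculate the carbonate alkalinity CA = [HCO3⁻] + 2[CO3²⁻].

[CO2*] = KH · pCO2 = 10^(−1.48) × 4150×10^-6 = 1.374×10^-4 mol/L
α₀ = 1/(1 + K1/[H⁺] + K1K2/[H⁺]²) = 1/(1 + 10^+1.17 + 10^-1.73) = 0.06325
DIC = [CO2*]/α₀ = 1.374×10^-4 / 0.06325 = 2.173 mmol/L
CA = (α₁ + 2α₂)·DIC = (0.9356 + 2×0.001178) × 2.173 = 2.04 mmol/L

CA = 2.04 mmol/L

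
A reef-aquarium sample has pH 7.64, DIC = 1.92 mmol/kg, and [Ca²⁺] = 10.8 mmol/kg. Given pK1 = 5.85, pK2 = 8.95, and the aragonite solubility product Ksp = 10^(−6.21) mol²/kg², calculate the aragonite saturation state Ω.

Ω = 1.55

α₂ = 1 / (1 + [H⁺]/K2 + [H⁺]²/(K1K2)) = 1 / (1 + 10^+1.31 + 10^-0.48)
   = 1 / (1 + 20.417 + 0.33113) = 1/21.749 = 0.04598
[CO3²⁻] = α₂ × DIC = 0.04598 × 1.92 = 0.08828 mmol/kg
Ksp = 10^(−6.21) = 6.166×10^-7
Ω = [Ca²⁺][CO3²⁻]/Ksp = (10.8×10^-3)(8.828×10^-5) / 6.166×10^-7 = 1.55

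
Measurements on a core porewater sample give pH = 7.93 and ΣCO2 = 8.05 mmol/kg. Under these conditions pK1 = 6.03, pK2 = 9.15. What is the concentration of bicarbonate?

[HCO3⁻] = 7.50 mmol/kg

α₁ = 1 / (1 + [H⁺]/K1 + K2/[H⁺]) = 1 / (1 + 10^-1.90 + 10^-1.22)
   = 1 / (1 + 0.012589 + 0.060256) = 1/1.0728 = 0.9321
[HCO3⁻] = α₁ × DIC = 0.9321 × 8.05 = 7.50 mmol/kg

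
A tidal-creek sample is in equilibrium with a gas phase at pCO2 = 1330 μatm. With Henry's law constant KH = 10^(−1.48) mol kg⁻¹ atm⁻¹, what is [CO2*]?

[CO2*] = 44.0 μmol/kg

KH = 10^(−1.48) = 3.311×10^-2 mol kg⁻¹ atm⁻¹
[CO2*] = KH · pCO2 = 3.311×10^-2 × 1330×10^-6 atm = 4.40×10^-5 mol/kg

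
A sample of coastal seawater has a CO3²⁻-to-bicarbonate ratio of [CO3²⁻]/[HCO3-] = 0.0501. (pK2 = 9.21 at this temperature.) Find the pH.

From K2 = [H⁺][CO3²⁻]/[HCO3-]:  pH = pK2 + log₁₀([CO3²⁻]/[HCO3-])
log₁₀(0.0501) = -1.300
pH = 9.21 + (-1.300) = 7.91

pH = 7.91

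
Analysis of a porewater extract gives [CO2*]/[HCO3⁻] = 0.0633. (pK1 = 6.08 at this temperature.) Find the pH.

pH = 7.28

From K1 = [H⁺][HCO3⁻]/[CO2*]:  pH = pK1 − log₁₀([CO2*]/[HCO3⁻])
log₁₀(0.0633) = -1.199
pH = 6.08 − (-1.199) = 7.28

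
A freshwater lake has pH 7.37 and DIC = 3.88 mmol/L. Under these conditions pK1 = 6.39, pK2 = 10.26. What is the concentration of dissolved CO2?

[CO2*] = 0.367 mmol/L

α₀ = 1 / (1 + K1/[H⁺] + K1K2/[H⁺]²) = 1 / (1 + 10^+0.98 + 10^-1.91)
   = 1 / (1 + 9.5499 + 0.012303) = 1/10.562 = 0.09468
[CO2*] = α₀ × DIC = 0.09468 × 3.88 = 0.367 mmol/L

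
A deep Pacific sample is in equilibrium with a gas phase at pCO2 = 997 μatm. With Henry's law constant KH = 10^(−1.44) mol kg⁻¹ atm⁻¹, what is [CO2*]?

KH = 10^(−1.44) = 3.631×10^-2 mol kg⁻¹ atm⁻¹
[CO2*] = KH · pCO2 = 3.631×10^-2 × 997×10^-6 atm = 3.62×10^-5 mol/kg

[CO2*] = 36.2 μmol/kg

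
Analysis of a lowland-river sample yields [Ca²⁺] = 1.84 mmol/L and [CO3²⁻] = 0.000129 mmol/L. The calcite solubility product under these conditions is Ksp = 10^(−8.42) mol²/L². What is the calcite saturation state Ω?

Ω = 0.0624

Ksp = 10^(−8.42) = 3.802×10^-9
Ω = [Ca²⁺][CO3²⁻]/Ksp = (1.84×10^-3)(0.000129×10^-3) / 3.802×10^-9 = 0.0624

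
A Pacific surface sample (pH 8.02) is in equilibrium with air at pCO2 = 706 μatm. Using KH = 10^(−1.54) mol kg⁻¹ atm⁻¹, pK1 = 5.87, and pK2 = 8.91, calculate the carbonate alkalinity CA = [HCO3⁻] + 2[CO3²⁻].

CA = 3.62 mmol/kg

[CO2*] = KH · pCO2 = 10^(−1.54) × 706×10^-6 = 2.036×10^-5 mol/kg
α₀ = 1/(1 + K1/[H⁺] + K1K2/[H⁺]²) = 1/(1 + 10^+2.15 + 10^+1.26) = 0.006232
DIC = [CO2*]/α₀ = 2.036×10^-5 / 0.006232 = 3.267 mmol/kg
CA = (α₁ + 2α₂)·DIC = (0.8804 + 2×0.1134) × 3.267 = 3.62 mmol/kg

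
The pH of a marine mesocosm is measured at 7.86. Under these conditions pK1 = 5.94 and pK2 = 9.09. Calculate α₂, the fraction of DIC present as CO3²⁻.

α₂ = 0.0550

α₂ = 1 / (1 + [H⁺]/K2 + [H⁺]²/(K1K2)) = 1 / (1 + 10^+1.23 + 10^-0.69)
   = 1 / (1 + 16.982 + 0.20417) = 1/18.187 = 0.05499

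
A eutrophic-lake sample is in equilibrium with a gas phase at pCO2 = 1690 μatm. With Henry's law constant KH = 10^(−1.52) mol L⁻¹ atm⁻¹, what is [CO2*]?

KH = 10^(−1.52) = 3.020×10^-2 mol L⁻¹ atm⁻¹
[CO2*] = KH · pCO2 = 3.020×10^-2 × 1690×10^-6 atm = 5.10×10^-5 mol/L

[CO2*] = 51.0 μmol/L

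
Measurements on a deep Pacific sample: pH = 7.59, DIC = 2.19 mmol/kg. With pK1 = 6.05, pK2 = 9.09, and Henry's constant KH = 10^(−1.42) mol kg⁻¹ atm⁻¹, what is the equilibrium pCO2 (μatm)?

α₀ = 1 / (1 + K1/[H⁺] + K1K2/[H⁺]²) = 1 / (1 + 10^+1.54 + 10^+0.04)
   = 1 / (1 + 34.674 + 1.0965) = 1/36.770 = 0.02720
[CO2*] = α₀ × DIC = 0.02720 × 2.19 = 0.05956 mmol/kg
pCO2 = [CO2*]/KH = 5.956×10^-5 / 3.802×10^-2 = 1570 μatm

pCO2 = 1570 μatm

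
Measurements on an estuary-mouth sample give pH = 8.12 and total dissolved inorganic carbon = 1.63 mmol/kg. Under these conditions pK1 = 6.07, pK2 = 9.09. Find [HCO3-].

α₁ = 1 / (1 + [H⁺]/K1 + K2/[H⁺]) = 1 / (1 + 10^-2.05 + 10^-0.97)
   = 1 / (1 + 0.0089125 + 0.10715) = 1/1.1161 = 0.8960
[HCO3⁻] = α₁ × DIC = 0.8960 × 1.63 = 1.46 mmol/kg

[HCO3⁻] = 1.46 mmol/kg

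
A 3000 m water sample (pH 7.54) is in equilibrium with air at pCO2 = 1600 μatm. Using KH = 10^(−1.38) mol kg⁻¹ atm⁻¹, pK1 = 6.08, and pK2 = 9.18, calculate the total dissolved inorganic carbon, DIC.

DIC = 2.03 mmol/kg

[CO2*] = KH · pCO2 = 10^(−1.38) × 1600×10^-6 = 6.670×10^-5 mol/kg
α₀ = 1/(1 + K1/[H⁺] + K1K2/[H⁺]²) = 1/(1 + 10^+1.46 + 10^-0.18) = 0.03279
DIC = [CO2*]/α₀ = 6.670×10^-5 / 0.03279 = 2.03 mmol/kg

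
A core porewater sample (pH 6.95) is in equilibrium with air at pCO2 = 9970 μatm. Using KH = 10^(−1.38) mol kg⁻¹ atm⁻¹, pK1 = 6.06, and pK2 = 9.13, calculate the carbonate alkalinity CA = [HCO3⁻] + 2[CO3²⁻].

[CO2*] = KH · pCO2 = 10^(−1.38) × 9970×10^-6 = 4.156×10^-4 mol/kg
α₀ = 1/(1 + K1/[H⁺] + K1K2/[H⁺]²) = 1/(1 + 10^+0.89 + 10^-1.29) = 0.1135
DIC = [CO2*]/α₀ = 4.156×10^-4 / 0.1135 = 3.663 mmol/kg
CA = (α₁ + 2α₂)·DIC = (0.8807 + 2×0.005819) × 3.663 = 3.27 mmol/kg

CA = 3.27 mmol/kg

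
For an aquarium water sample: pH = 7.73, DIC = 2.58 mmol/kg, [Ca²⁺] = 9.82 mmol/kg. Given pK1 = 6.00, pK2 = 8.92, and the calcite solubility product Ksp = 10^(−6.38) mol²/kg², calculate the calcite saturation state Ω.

α₂ = 1 / (1 + [H⁺]/K2 + [H⁺]²/(K1K2)) = 1 / (1 + 10^+1.19 + 10^-0.54)
   = 1 / (1 + 15.488 + 0.28840) = 1/16.777 = 0.05961
[CO3²⁻] = α₂ × DIC = 0.05961 × 2.58 = 0.1538 mmol/kg
Ksp = 10^(−6.38) = 4.169×10^-7
Ω = [Ca²⁺][CO3²⁻]/Ksp = (9.82×10^-3)(1.538×10^-4) / 4.169×10^-7 = 3.62

Ω = 3.62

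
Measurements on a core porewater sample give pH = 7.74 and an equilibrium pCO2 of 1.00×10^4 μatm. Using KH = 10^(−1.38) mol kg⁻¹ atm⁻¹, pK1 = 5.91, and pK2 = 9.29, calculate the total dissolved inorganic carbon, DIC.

DIC = 29.4 mmol/kg

[CO2*] = KH · pCO2 = 10^(−1.38) × 1.00×10^4×10^-6 = 4.169×10^-4 mol/kg
α₀ = 1/(1 + K1/[H⁺] + K1K2/[H⁺]²) = 1/(1 + 10^+1.83 + 10^+0.28) = 0.01418
DIC = [CO2*]/α₀ = 4.169×10^-4 / 0.01418 = 29.4 mmol/kg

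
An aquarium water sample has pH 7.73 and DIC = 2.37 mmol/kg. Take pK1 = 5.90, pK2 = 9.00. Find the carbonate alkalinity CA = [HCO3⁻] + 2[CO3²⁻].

CA = [HCO3⁻] + 2[CO3²⁻] = (α₁ + 2α₂)·DIC
At pH 7.73: [H⁺]/K1 = 10^-1.83 = 0.014791, K2/[H⁺] = 10^-1.27 = 0.053703
α₁ = 1/(1 + 0.014791 + 0.053703) = 1/1.0685 = 0.9359; α₂ = α₁·K2/[H⁺] = 0.05026
α₁ + 2α₂ = 1.0364
CA = 1.0364 × 2.37 = 2.46 mmol/kg

CA = 2.46 mmol/kg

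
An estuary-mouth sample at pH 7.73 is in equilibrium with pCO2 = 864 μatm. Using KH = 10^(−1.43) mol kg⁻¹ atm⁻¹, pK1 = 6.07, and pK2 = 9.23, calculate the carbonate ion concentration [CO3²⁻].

[CO2*] = KH · pCO2 = 10^(−1.43) × 864×10^-6 = 3.210×10^-5 mol/kg
α₀ = 1/(1 + K1/[H⁺] + K1K2/[H⁺]²) = 1/(1 + 10^+1.66 + 10^+0.16) = 0.02077
DIC = [CO2*]/α₀ = 3.210×10^-5 / 0.02077 = 1.546 mmol/kg
[CO3²⁻] = α₂·DIC; α₂ = 0.03002, so [CO3²⁻] = 0.03002 × 1.546 = 0.0464 mmol/kg

[CO3²⁻] = 0.0464 mmol/kg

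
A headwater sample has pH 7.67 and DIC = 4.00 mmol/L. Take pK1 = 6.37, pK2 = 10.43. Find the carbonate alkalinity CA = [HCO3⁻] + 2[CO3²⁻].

CA = [HCO3⁻] + 2[CO3²⁻] = (α₁ + 2α₂)·DIC
At pH 7.67: [H⁺]/K1 = 10^-1.30 = 0.050119, K2/[H⁺] = 10^-2.76 = 0.0017378
α₁ = 1/(1 + 0.050119 + 0.0017378) = 1/1.0519 = 0.9507; α₂ = α₁·K2/[H⁺] = 0.001652
α₁ + 2α₂ = 0.9540
CA = 0.9540 × 4.00 = 3.82 mmol/L

CA = 3.82 mmol/L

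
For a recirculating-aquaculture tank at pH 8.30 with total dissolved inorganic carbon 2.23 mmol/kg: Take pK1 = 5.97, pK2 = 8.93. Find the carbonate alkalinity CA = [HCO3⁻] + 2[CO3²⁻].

CA = [HCO3⁻] + 2[CO3²⁻] = (α₁ + 2α₂)·DIC
At pH 8.30: [H⁺]/K1 = 10^-2.33 = 0.0046774, K2/[H⁺] = 10^-0.63 = 0.23442
α₁ = 1/(1 + 0.0046774 + 0.23442) = 1/1.2391 = 0.8070; α₂ = α₁·K2/[H⁺] = 0.1892
α₁ + 2α₂ = 1.1854
CA = 1.1854 × 2.23 = 2.64 mmol/kg

CA = 2.64 mmol/kg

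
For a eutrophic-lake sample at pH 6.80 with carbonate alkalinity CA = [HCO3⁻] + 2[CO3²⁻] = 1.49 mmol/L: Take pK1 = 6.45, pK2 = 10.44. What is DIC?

CA = [HCO3⁻] + 2[CO3²⁻] = (α₁ + 2α₂)·DIC
At pH 6.80: [H⁺]/K1 = 10^-0.35 = 0.44668, K2/[H⁺] = 10^-3.64 = 0.00022909
α₁ = 1/(1 + 0.44668 + 0.00022909) = 1/1.4469 = 0.6911; α₂ = α₁·K2/[H⁺] = 0.0001583
α₁ + 2α₂ = 0.6914
DIC = CA / (α₁ + 2α₂) = 1.49 / 0.6914 = 2.15 mmol/L

DIC = 2.15 mmol/L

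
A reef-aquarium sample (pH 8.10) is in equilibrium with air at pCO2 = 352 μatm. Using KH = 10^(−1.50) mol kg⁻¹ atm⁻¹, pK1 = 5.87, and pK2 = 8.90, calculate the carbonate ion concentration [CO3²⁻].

[CO3²⁻] = 0.300 mmol/kg

[CO2*] = KH · pCO2 = 10^(−1.50) × 352×10^-6 = 1.113×10^-5 mol/kg
α₀ = 1/(1 + K1/[H⁺] + K1K2/[H⁺]²) = 1/(1 + 10^+2.23 + 10^+1.43) = 0.005057
DIC = [CO2*]/α₀ = 1.113×10^-5 / 0.005057 = 2.201 mmol/kg
[CO3²⁻] = α₂·DIC; α₂ = 0.1361, so [CO3²⁻] = 0.1361 × 2.201 = 0.300 mmol/kg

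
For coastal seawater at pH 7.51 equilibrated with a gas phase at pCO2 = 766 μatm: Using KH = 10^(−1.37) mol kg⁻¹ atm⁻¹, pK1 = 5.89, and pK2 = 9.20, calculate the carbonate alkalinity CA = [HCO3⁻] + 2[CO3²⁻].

[CO2*] = KH · pCO2 = 10^(−1.37) × 766×10^-6 = 3.268×10^-5 mol/kg
α₀ = 1/(1 + K1/[H⁺] + K1K2/[H⁺]²) = 1/(1 + 10^+1.62 + 10^-0.07) = 0.02297
DIC = [CO2*]/α₀ = 3.268×10^-5 / 0.02297 = 1.423 mmol/kg
CA = (α₁ + 2α₂)·DIC = (0.9575 + 2×0.01955) × 1.423 = 1.42 mmol/kg

CA = 1.42 mmol/kg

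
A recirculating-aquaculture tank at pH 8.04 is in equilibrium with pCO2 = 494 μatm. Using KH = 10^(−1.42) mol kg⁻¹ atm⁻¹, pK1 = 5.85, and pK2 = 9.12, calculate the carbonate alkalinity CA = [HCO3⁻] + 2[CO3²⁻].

[CO2*] = KH · pCO2 = 10^(−1.42) × 494×10^-6 = 1.878×10^-5 mol/kg
α₀ = 1/(1 + K1/[H⁺] + K1K2/[H⁺]²) = 1/(1 + 10^+2.19 + 10^+1.11) = 0.005925
DIC = [CO2*]/α₀ = 1.878×10^-5 / 0.005925 = 3.170 mmol/kg
CA = (α₁ + 2α₂)·DIC = (0.9177 + 2×0.07633) × 3.170 = 3.39 mmol/kg

CA = 3.39 mmol/kg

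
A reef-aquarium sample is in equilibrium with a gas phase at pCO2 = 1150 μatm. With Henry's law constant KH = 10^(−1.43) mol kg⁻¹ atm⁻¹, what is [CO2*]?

KH = 10^(−1.43) = 3.715×10^-2 mol kg⁻¹ atm⁻¹
[CO2*] = KH · pCO2 = 3.715×10^-2 × 1150×10^-6 atm = 4.27×10^-5 mol/kg

[CO2*] = 42.7 μmol/kg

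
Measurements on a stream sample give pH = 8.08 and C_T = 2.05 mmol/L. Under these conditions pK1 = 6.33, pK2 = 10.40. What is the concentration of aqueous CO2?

α₀ = 1 / (1 + K1/[H⁺] + K1K2/[H⁺]²) = 1 / (1 + 10^+1.75 + 10^-0.57)
   = 1 / (1 + 56.234 + 0.26915) = 1/57.503 = 0.01739
[CO2*] = α₀ × DIC = 0.01739 × 2.05 = 0.0357 mmol/L

[CO2*] = 0.0357 mmol/L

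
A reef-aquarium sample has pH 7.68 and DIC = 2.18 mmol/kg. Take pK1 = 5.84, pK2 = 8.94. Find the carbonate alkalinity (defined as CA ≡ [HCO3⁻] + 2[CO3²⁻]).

CA = [HCO3⁻] + 2[CO3²⁻] = (α₁ + 2α₂)·DIC
At pH 7.68: [H⁺]/K1 = 10^-1.84 = 0.014454, K2/[H⁺] = 10^-1.26 = 0.054954
α₁ = 1/(1 + 0.014454 + 0.054954) = 1/1.0694 = 0.9351; α₂ = α₁·K2/[H⁺] = 0.05139
α₁ + 2α₂ = 1.0379
CA = 1.0379 × 2.18 = 2.26 mmol/kg

CA = 2.26 mmol/kg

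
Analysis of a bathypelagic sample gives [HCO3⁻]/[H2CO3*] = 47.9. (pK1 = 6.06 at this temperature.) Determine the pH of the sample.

pH = 7.74

From K1 = [H⁺][HCO3⁻]/[H2CO3*]:  pH = pK1 + log₁₀([HCO3⁻]/[H2CO3*])
log₁₀(47.9) = +1.680
pH = 6.06 + (+1.680) = 7.74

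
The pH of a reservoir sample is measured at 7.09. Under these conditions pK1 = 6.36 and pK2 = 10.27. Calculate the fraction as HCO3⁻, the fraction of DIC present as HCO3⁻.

α₁ = 0.843

α₁ = 1 / (1 + [H⁺]/K1 + K2/[H⁺]) = 1 / (1 + 10^-0.73 + 10^-3.18)
   = 1 / (1 + 0.18621 + 0.00066069) = 1/1.1869 = 0.8426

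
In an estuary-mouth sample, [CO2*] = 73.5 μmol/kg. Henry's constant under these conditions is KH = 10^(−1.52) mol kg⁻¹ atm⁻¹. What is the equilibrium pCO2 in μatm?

pCO2 = 2430 μatm

KH = 10^(−1.52) = 3.020×10^-2 mol kg⁻¹ atm⁻¹
pCO2 = [CO2*]/KH = 73.5×10^-6 / 3.020×10^-2 = 2.43×10^-3 atm = 2430 μatm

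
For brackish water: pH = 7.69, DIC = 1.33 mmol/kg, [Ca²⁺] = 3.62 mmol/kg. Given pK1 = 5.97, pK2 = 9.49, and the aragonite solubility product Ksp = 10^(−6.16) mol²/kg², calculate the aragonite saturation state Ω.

α₂ = 1 / (1 + [H⁺]/K2 + [H⁺]²/(K1K2)) = 1 / (1 + 10^+1.80 + 10^+0.08)
   = 1 / (1 + 63.096 + 1.2023) = 1/65.298 = 0.01531
[CO3²⁻] = α₂ × DIC = 0.01531 × 1.33 = 0.02037 mmol/kg
Ksp = 10^(−6.16) = 6.918×10^-7
Ω = [Ca²⁺][CO3²⁻]/Ksp = (3.62×10^-3)(2.037×10^-5) / 6.918×10^-7 = 0.107

Ω = 0.107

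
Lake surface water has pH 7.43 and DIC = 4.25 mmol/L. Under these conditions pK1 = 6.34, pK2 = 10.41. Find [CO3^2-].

α₂ = 1 / (1 + [H⁺]/K2 + [H⁺]²/(K1K2)) = 1 / (1 + 10^+2.98 + 10^+1.89)
   = 1 / (1 + 954.99 + 77.625) = 1/1033.6 = 0.0009675
[CO3²⁻] = α₂ × DIC = 0.0009675 × 4.25 = 0.00411 mmol/L = 4.11 μmol/L

[CO3²⁻] = 4.11 μmol/L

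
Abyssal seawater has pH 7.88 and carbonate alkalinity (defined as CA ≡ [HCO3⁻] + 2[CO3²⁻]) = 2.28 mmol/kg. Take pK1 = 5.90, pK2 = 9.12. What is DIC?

DIC = 2.18 mmol/kg

CA = [HCO3⁻] + 2[CO3²⁻] = (α₁ + 2α₂)·DIC
At pH 7.88: [H⁺]/K1 = 10^-1.98 = 0.010471, K2/[H⁺] = 10^-1.24 = 0.057544
α₁ = 1/(1 + 0.010471 + 0.057544) = 1/1.0680 = 0.9363; α₂ = α₁·K2/[H⁺] = 0.05388
α₁ + 2α₂ = 1.0441
DIC = CA / (α₁ + 2α₂) = 2.28 / 1.0441 = 2.18 mmol/kg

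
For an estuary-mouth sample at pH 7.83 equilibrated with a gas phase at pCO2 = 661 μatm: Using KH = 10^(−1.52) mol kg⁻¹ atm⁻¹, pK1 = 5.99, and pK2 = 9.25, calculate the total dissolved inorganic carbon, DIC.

DIC = 1.45 mmol/kg

[CO2*] = KH · pCO2 = 10^(−1.52) × 661×10^-6 = 1.996×10^-5 mol/kg
α₀ = 1/(1 + K1/[H⁺] + K1K2/[H⁺]²) = 1/(1 + 10^+1.84 + 10^+0.42) = 0.01373
DIC = [CO2*]/α₀ = 1.996×10^-5 / 0.01373 = 1.45 mmol/kg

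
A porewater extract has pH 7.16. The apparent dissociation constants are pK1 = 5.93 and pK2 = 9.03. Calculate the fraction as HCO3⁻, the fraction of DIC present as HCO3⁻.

α₁ = 1 / (1 + [H⁺]/K1 + K2/[H⁺]) = 1 / (1 + 10^-1.23 + 10^-1.87)
   = 1 / (1 + 0.058884 + 0.013490) = 1/1.0724 = 0.9325

α₁ = 0.933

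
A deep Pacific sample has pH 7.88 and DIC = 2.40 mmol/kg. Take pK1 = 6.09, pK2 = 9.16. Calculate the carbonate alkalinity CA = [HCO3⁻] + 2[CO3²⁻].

CA = [HCO3⁻] + 2[CO3²⁻] = (α₁ + 2α₂)·DIC
At pH 7.88: [H⁺]/K1 = 10^-1.79 = 0.016218, K2/[H⁺] = 10^-1.28 = 0.052481
α₁ = 1/(1 + 0.016218 + 0.052481) = 1/1.0687 = 0.9357; α₂ = α₁·K2/[H⁺] = 0.04911
α₁ + 2α₂ = 1.0339
CA = 1.0339 × 2.40 = 2.48 mmol/kg

CA = 2.48 mmol/kg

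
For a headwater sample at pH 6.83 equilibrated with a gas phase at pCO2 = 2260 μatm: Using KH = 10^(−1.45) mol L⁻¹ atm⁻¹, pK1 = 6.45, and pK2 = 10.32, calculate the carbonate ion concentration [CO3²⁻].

[CO3²⁻] = 0.0622 μmol/L

[CO2*] = KH · pCO2 = 10^(−1.45) × 2260×10^-6 = 8.019×10^-5 mol/L
α₀ = 1/(1 + K1/[H⁺] + K1K2/[H⁺]²) = 1/(1 + 10^+0.38 + 10^-3.11) = 0.2942
DIC = [CO2*]/α₀ = 8.019×10^-5 / 0.2942 = 0.2726 mmol/L
[CO3²⁻] = α₂·DIC; α₂ = 0.0002283, so [CO3²⁻] = 0.0002283 × 0.2726 = 6.22×10^-5 mmol/L = 0.0622 μmol/L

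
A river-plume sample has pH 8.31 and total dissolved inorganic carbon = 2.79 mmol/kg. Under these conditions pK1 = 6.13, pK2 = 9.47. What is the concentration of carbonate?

α₂ = 1 / (1 + [H⁺]/K2 + [H⁺]²/(K1K2)) = 1 / (1 + 10^+1.16 + 10^-1.02)
   = 1 / (1 + 14.454 + 0.095499) = 1/15.550 = 0.06431
[CO3²⁻] = α₂ × DIC = 0.06431 × 2.79 = 0.179 mmol/kg

[CO3²⁻] = 0.179 mmol/kg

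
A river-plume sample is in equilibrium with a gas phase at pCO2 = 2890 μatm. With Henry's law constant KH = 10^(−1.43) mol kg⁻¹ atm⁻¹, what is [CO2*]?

[CO2*] = 107 μmol/kg

KH = 10^(−1.43) = 3.715×10^-2 mol kg⁻¹ atm⁻¹
[CO2*] = KH · pCO2 = 3.715×10^-2 × 2890×10^-6 atm = 1.07×10^-4 mol/kg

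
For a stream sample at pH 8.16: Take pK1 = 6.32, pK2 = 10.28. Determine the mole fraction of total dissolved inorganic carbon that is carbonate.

α₂ = 1 / (1 + [H⁺]/K2 + [H⁺]²/(K1K2)) = 1 / (1 + 10^+2.12 + 10^+0.28)
   = 1 / (1 + 131.83 + 1.9055) = 1/134.73 = 0.007422

α₂ = 0.00742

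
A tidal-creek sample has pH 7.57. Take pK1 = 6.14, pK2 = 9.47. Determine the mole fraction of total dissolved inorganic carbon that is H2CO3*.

α₀ = 0.0354

α₀ = 1 / (1 + K1/[H⁺] + K1K2/[H⁺]²) = 1 / (1 + 10^+1.43 + 10^-0.47)
   = 1 / (1 + 26.915 + 0.33884) = 1/28.254 = 0.03539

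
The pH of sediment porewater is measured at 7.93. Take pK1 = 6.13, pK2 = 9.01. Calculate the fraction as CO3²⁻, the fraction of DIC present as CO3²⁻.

α₂ = 1 / (1 + [H⁺]/K2 + [H⁺]²/(K1K2)) = 1 / (1 + 10^+1.08 + 10^-0.72)
   = 1 / (1 + 12.023 + 0.19055) = 1/13.213 = 0.07568

α₂ = 0.0757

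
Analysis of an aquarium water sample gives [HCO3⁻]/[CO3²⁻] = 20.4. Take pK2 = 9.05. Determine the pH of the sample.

From K2 = [H⁺][CO3²⁻]/[HCO3⁻]:  pH = pK2 − log₁₀([HCO3⁻]/[CO3²⁻])
log₁₀(20.4) = +1.310
pH = 9.05 − (+1.310) = 7.74

pH = 7.74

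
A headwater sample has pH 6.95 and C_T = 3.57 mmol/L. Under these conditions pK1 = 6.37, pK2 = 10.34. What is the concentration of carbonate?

α₂ = 1 / (1 + [H⁺]/K2 + [H⁺]²/(K1K2)) = 1 / (1 + 10^+3.39 + 10^+2.81)
   = 1 / (1 + 2454.7 + 645.65) = 1/3101.4 = 0.0003224
[CO3²⁻] = α₂ × DIC = 0.0003224 × 3.57 = 0.00115 mmol/L = 1.15 μmol/L

[CO3²⁻] = 1.15 μmol/L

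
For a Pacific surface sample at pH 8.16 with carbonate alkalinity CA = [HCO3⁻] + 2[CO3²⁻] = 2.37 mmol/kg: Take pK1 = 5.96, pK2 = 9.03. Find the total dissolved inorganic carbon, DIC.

DIC = 2.13 mmol/kg

CA = [HCO3⁻] + 2[CO3²⁻] = (α₁ + 2α₂)·DIC
At pH 8.16: [H⁺]/K1 = 10^-2.20 = 0.0063096, K2/[H⁺] = 10^-0.87 = 0.13490
α₁ = 1/(1 + 0.0063096 + 0.13490) = 1/1.1412 = 0.8763; α₂ = α₁·K2/[H⁺] = 0.1182
α₁ + 2α₂ = 1.1127
DIC = CA / (α₁ + 2α₂) = 2.37 / 1.1127 = 2.13 mmol/kg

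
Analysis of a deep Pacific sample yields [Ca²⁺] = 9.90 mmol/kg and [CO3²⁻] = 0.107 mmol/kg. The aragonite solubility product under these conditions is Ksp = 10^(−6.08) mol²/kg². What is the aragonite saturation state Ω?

Ω = 1.27

Ksp = 10^(−6.08) = 8.318×10^-7
Ω = [Ca²⁺][CO3²⁻]/Ksp = (9.90×10^-3)(0.107×10^-3) / 8.318×10^-7 = 1.27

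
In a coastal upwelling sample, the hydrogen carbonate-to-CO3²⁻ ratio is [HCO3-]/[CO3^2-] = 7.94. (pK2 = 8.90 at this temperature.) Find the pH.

pH = 8.00

From K2 = [H⁺][CO3^2-]/[HCO3-]:  pH = pK2 − log₁₀([HCO3-]/[CO3^2-])
log₁₀(7.94) = +0.900
pH = 8.90 − (+0.900) = 8.00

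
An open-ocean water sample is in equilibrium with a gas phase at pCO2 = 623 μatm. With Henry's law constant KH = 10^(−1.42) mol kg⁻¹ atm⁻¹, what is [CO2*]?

[CO2*] = 23.7 μmol/kg

KH = 10^(−1.42) = 3.802×10^-2 mol kg⁻¹ atm⁻¹
[CO2*] = KH · pCO2 = 3.802×10^-2 × 623×10^-6 atm = 2.37×10^-5 mol/kg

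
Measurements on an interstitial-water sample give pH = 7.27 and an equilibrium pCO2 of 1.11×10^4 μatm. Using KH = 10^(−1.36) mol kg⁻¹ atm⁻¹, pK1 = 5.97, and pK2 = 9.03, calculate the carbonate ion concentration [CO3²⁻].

[CO2*] = KH · pCO2 = 10^(−1.36) × 1.11×10^4×10^-6 = 4.845×10^-4 mol/kg
α₀ = 1/(1 + K1/[H⁺] + K1K2/[H⁺]²) = 1/(1 + 10^+1.30 + 10^-0.46) = 0.04695
DIC = [CO2*]/α₀ = 4.845×10^-4 / 0.04695 = 10.32 mmol/kg
[CO3²⁻] = α₂·DIC; α₂ = 0.01628, so [CO3²⁻] = 0.01628 × 10.32 = 0.168 mmol/kg

[CO3²⁻] = 0.168 mmol/kg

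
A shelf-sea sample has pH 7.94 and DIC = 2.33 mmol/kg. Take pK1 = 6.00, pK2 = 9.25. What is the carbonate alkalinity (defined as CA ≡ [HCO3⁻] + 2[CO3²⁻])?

CA = 2.41 mmol/kg

CA = [HCO3⁻] + 2[CO3²⁻] = (α₁ + 2α₂)·DIC
At pH 7.94: [H⁺]/K1 = 10^-1.94 = 0.011482, K2/[H⁺] = 10^-1.31 = 0.048978
α₁ = 1/(1 + 0.011482 + 0.048978) = 1/1.0605 = 0.9430; α₂ = α₁·K2/[H⁺] = 0.04619
α₁ + 2α₂ = 1.0354
CA = 1.0354 × 2.33 = 2.41 mmol/kg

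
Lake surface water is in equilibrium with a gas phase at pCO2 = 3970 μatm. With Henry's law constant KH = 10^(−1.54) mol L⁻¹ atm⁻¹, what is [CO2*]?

KH = 10^(−1.54) = 2.884×10^-2 mol L⁻¹ atm⁻¹
[CO2*] = KH · pCO2 = 2.884×10^-2 × 3970×10^-6 atm = 1.14×10^-4 mol/L

[CO2*] = 114 μmol/L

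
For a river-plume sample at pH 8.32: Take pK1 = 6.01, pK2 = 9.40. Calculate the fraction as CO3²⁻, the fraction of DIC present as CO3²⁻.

α₂ = 1 / (1 + [H⁺]/K2 + [H⁺]²/(K1K2)) = 1 / (1 + 10^+1.08 + 10^-1.23)
   = 1 / (1 + 12.023 + 0.058884) = 1/13.082 = 0.07644

α₂ = 0.0764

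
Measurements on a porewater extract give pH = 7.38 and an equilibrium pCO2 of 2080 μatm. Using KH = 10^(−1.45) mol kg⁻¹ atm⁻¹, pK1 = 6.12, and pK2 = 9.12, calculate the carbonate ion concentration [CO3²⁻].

[CO3²⁻] = 0.0244 mmol/kg

[CO2*] = KH · pCO2 = 10^(−1.45) × 2080×10^-6 = 7.380×10^-5 mol/kg
α₀ = 1/(1 + K1/[H⁺] + K1K2/[H⁺]²) = 1/(1 + 10^+1.26 + 10^-0.48) = 0.05121
DIC = [CO2*]/α₀ = 7.380×10^-5 / 0.05121 = 1.441 mmol/kg
[CO3²⁻] = α₂·DIC; α₂ = 0.01696, so [CO3²⁻] = 0.01696 × 1.441 = 0.0244 mmol/kg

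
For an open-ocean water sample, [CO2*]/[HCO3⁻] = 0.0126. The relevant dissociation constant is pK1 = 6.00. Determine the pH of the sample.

From K1 = [H⁺][HCO3⁻]/[CO2*]:  pH = pK1 − log₁₀([CO2*]/[HCO3⁻])
log₁₀(0.0126) = -1.900
pH = 6.00 − (-1.900) = 7.90

pH = 7.90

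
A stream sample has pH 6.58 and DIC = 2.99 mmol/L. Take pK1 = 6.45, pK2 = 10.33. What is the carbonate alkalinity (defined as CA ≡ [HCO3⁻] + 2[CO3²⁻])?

CA = [HCO3⁻] + 2[CO3²⁻] = (α₁ + 2α₂)·DIC
At pH 6.58: [H⁺]/K1 = 10^-0.13 = 0.74131, K2/[H⁺] = 10^-3.75 = 0.00017783
α₁ = 1/(1 + 0.74131 + 0.00017783) = 1/1.7415 = 0.5742; α₂ = α₁·K2/[H⁺] = 0.0001021
α₁ + 2α₂ = 0.5744
CA = 0.5744 × 2.99 = 1.72 mmol/L

CA = 1.72 mmol/L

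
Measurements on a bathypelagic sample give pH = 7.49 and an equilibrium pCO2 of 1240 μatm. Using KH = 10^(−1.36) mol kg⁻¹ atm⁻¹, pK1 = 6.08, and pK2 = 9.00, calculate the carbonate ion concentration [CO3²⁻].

[CO3²⁻] = 0.0430 mmol/kg

[CO2*] = KH · pCO2 = 10^(−1.36) × 1240×10^-6 = 5.413×10^-5 mol/kg
α₀ = 1/(1 + K1/[H⁺] + K1K2/[H⁺]²) = 1/(1 + 10^+1.41 + 10^-0.10) = 0.03637
DIC = [CO2*]/α₀ = 5.413×10^-5 / 0.03637 = 1.488 mmol/kg
[CO3²⁻] = α₂·DIC; α₂ = 0.02889, so [CO3²⁻] = 0.02889 × 1.488 = 0.0430 mmol/kg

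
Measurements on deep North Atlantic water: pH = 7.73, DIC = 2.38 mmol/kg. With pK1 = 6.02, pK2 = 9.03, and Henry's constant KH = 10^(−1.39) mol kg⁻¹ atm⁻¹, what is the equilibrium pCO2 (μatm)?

α₀ = 1 / (1 + K1/[H⁺] + K1K2/[H⁺]²) = 1 / (1 + 10^+1.71 + 10^+0.41)
   = 1 / (1 + 51.286 + 2.5704) = 1/54.857 = 0.01823
[CO2*] = α₀ × DIC = 0.01823 × 2.38 = 0.04339 mmol/kg
pCO2 = [CO2*]/KH = 4.339×10^-5 / 4.074×10^-2 = 1060 μatm

pCO2 = 1060 μatm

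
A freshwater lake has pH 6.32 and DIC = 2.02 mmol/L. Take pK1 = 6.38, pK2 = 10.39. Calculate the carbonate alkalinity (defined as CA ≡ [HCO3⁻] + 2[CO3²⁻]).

CA = 0.940 mmol/L

CA = [HCO3⁻] + 2[CO3²⁻] = (α₁ + 2α₂)·DIC
At pH 6.32: [H⁺]/K1 = 10^0.06 = 1.1482, K2/[H⁺] = 10^-4.07 = 8.5114×10^-5
α₁ = 1/(1 + 1.1482 + 8.5114×10^-5) = 1/2.1482 = 0.4655; α₂ = α₁·K2/[H⁺] = 3.962×10^-5
α₁ + 2α₂ = 0.4656
CA = 0.4656 × 2.02 = 0.940 mmol/L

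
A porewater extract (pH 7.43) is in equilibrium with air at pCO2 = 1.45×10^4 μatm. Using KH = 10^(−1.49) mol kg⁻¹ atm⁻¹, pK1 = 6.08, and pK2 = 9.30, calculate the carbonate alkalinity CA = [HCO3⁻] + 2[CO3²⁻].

CA = 10.8 mmol/kg

[CO2*] = KH · pCO2 = 10^(−1.49) × 1.45×10^4×10^-6 = 4.692×10^-4 mol/kg
α₀ = 1/(1 + K1/[H⁺] + K1K2/[H⁺]²) = 1/(1 + 10^+1.35 + 10^-0.52) = 0.04221
DIC = [CO2*]/α₀ = 4.692×10^-4 / 0.04221 = 11.12 mmol/kg
CA = (α₁ + 2α₂)·DIC = (0.9450 + 2×0.01275) × 11.12 = 10.8 mmol/kg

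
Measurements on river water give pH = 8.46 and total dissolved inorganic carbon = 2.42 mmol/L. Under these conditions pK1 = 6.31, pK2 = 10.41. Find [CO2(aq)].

[CO2*] = 16.8 μmol/L

α₀ = 1 / (1 + K1/[H⁺] + K1K2/[H⁺]²) = 1 / (1 + 10^+2.15 + 10^+0.20)
   = 1 / (1 + 141.25 + 1.5849) = 1/143.84 = 0.006952
[CO2*] = α₀ × DIC = 0.006952 × 2.42 = 0.0168 mmol/L = 16.8 μmol/L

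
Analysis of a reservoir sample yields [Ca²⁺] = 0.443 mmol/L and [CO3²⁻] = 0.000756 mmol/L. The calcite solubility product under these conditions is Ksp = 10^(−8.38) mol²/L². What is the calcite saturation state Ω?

Ksp = 10^(−8.38) = 4.169×10^-9
Ω = [Ca²⁺][CO3²⁻]/Ksp = (0.443×10^-3)(0.000756×10^-3) / 4.169×10^-9 = 0.0803

Ω = 0.0803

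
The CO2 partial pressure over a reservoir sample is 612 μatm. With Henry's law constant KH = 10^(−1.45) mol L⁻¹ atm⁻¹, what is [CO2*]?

KH = 10^(−1.45) = 3.548×10^-2 mol L⁻¹ atm⁻¹
[CO2*] = KH · pCO2 = 3.548×10^-2 × 612×10^-6 atm = 2.17×10^-5 mol/L

[CO2*] = 21.7 μmol/L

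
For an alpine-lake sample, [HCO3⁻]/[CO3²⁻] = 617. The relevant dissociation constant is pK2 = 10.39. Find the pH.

pH = 7.60

From K2 = [H⁺][CO3²⁻]/[HCO3⁻]:  pH = pK2 − log₁₀([HCO3⁻]/[CO3²⁻])
log₁₀(617) = +2.790
pH = 10.39 − (+2.790) = 7.60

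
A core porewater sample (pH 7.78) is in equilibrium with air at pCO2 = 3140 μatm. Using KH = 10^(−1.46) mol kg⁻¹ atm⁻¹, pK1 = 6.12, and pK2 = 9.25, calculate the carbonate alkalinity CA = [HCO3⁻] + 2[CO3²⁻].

CA = 5.31 mmol/kg

[CO2*] = KH · pCO2 = 10^(−1.46) × 3140×10^-6 = 1.089×10^-4 mol/kg
α₀ = 1/(1 + K1/[H⁺] + K1K2/[H⁺]²) = 1/(1 + 10^+1.66 + 10^+0.19) = 0.02072
DIC = [CO2*]/α₀ = 1.089×10^-4 / 0.02072 = 5.254 mmol/kg
CA = (α₁ + 2α₂)·DIC = (0.9472 + 2×0.03209) × 5.254 = 5.31 mmol/kg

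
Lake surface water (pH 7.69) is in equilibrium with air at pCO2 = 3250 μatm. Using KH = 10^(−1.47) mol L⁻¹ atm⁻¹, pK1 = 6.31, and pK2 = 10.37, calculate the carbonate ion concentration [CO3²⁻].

[CO2*] = KH · pCO2 = 10^(−1.47) × 3250×10^-6 = 1.101×10^-4 mol/L
α₀ = 1/(1 + K1/[H⁺] + K1K2/[H⁺]²) = 1/(1 + 10^+1.38 + 10^-1.30) = 0.03994
DIC = [CO2*]/α₀ = 1.101×10^-4 / 0.03994 = 2.757 mmol/L
[CO3²⁻] = α₂·DIC; α₂ = 0.002002, so [CO3²⁻] = 0.002002 × 2.757 = 0.00552 mmol/L = 5.52 μmol/L

[CO3²⁻] = 5.52 μmol/L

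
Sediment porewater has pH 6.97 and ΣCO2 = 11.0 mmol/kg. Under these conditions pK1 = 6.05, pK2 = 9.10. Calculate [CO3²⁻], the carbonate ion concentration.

α₂ = 1 / (1 + [H⁺]/K2 + [H⁺]²/(K1K2)) = 1 / (1 + 10^+2.13 + 10^+1.21)
   = 1 / (1 + 134.90 + 16.218) = 1/152.11 = 0.006574
[CO3²⁻] = α₂ × DIC = 0.006574 × 11.0 = 0.0723 mmol/kg

[CO3²⁻] = 0.0723 mmol/kg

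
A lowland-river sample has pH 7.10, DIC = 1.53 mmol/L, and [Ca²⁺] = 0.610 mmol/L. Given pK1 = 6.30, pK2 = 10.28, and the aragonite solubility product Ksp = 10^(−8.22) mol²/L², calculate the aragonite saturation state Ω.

α₂ = 1 / (1 + [H⁺]/K2 + [H⁺]²/(K1K2)) = 1 / (1 + 10^+3.18 + 10^+2.38)
   = 1 / (1 + 1513.6 + 239.88) = 1/1754.4 = 0.0005700
[CO3²⁻] = α₂ × DIC = 0.0005700 × 1.53 = 0.0008721 mmol/L = 0.8721 μmol/L
Ksp = 10^(−8.22) = 6.026×10^-9
Ω = [Ca²⁺][CO3²⁻]/Ksp = (0.610×10^-3)(8.721×10^-7) / 6.026×10^-9 = 0.0883

Ω = 0.0883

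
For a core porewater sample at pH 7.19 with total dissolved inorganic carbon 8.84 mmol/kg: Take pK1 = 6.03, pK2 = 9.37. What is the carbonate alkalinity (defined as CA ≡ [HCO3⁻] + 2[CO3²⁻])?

CA = [HCO3⁻] + 2[CO3²⁻] = (α₁ + 2α₂)·DIC
At pH 7.19: [H⁺]/K1 = 10^-1.16 = 0.069183, K2/[H⁺] = 10^-2.18 = 0.0066069
α₁ = 1/(1 + 0.069183 + 0.0066069) = 1/1.0758 = 0.9295; α₂ = α₁·K2/[H⁺] = 0.006141
α₁ + 2α₂ = 0.9418
CA = 0.9418 × 8.84 = 8.33 mmol/kg

CA = 8.33 mmol/kg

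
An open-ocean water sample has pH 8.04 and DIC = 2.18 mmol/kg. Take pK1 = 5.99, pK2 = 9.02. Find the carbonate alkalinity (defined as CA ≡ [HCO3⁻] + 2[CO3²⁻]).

CA = [HCO3⁻] + 2[CO3²⁻] = (α₁ + 2α₂)·DIC
At pH 8.04: [H⁺]/K1 = 10^-2.05 = 0.0089125, K2/[H⁺] = 10^-0.98 = 0.10471
α₁ = 1/(1 + 0.0089125 + 0.10471) = 1/1.1136 = 0.8980; α₂ = α₁·K2/[H⁺] = 0.09403
α₁ + 2α₂ = 1.0860
CA = 1.0860 × 2.18 = 2.37 mmol/kg

CA = 2.37 mmol/kg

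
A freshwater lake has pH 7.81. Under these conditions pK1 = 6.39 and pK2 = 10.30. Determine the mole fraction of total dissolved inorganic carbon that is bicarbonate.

α₁ = 1 / (1 + [H⁺]/K1 + K2/[H⁺]) = 1 / (1 + 10^-1.42 + 10^-2.49)
   = 1 / (1 + 0.038019 + 0.0032359) = 1/1.0413 = 0.9604

α₁ = 0.960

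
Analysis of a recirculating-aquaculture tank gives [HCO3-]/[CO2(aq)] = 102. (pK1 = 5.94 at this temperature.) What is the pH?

pH = 7.95

From K1 = [H⁺][HCO3-]/[CO2(aq)]:  pH = pK1 + log₁₀([HCO3-]/[CO2(aq)])
log₁₀(102) = +2.009
pH = 5.94 + (+2.009) = 7.95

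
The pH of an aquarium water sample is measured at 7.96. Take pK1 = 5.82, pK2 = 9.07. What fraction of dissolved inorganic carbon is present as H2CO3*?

α₀ = 0.00668

α₀ = 1 / (1 + K1/[H⁺] + K1K2/[H⁺]²) = 1 / (1 + 10^+2.14 + 10^+1.03)
   = 1 / (1 + 138.04 + 10.715) = 1/149.75 = 0.006678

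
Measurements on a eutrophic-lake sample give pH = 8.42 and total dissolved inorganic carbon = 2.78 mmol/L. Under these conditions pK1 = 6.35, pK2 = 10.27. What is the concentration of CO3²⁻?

[CO3²⁻] = 0.0384 mmol/L

α₂ = 1 / (1 + [H⁺]/K2 + [H⁺]²/(K1K2)) = 1 / (1 + 10^+1.85 + 10^-0.22)
   = 1 / (1 + 70.795 + 0.60256) = 1/72.397 = 0.01381
[CO3²⁻] = α₂ × DIC = 0.01381 × 2.78 = 0.0384 mmol/L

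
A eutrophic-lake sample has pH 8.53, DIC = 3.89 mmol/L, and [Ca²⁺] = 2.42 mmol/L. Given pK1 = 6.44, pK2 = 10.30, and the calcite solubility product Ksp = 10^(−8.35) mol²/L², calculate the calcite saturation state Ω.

Ω = 34.9

α₂ = 1 / (1 + [H⁺]/K2 + [H⁺]²/(K1K2)) = 1 / (1 + 10^+1.77 + 10^-0.32)
   = 1 / (1 + 58.884 + 0.47863) = 1/60.363 = 0.01657
[CO3²⁻] = α₂ × DIC = 0.01657 × 3.89 = 0.06444 mmol/L
Ksp = 10^(−8.35) = 4.467×10^-9
Ω = [Ca²⁺][CO3²⁻]/Ksp = (2.42×10^-3)(6.444×10^-5) / 4.467×10^-9 = 34.9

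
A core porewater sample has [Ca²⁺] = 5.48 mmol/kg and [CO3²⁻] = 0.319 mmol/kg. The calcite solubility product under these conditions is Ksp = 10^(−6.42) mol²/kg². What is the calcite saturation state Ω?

Ω = 4.60

Ksp = 10^(−6.42) = 3.802×10^-7
Ω = [Ca²⁺][CO3²⁻]/Ksp = (5.48×10^-3)(0.319×10^-3) / 3.802×10^-7 = 4.60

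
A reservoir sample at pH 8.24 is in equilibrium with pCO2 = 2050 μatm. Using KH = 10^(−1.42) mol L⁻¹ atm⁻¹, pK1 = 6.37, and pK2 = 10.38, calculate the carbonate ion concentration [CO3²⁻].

[CO3²⁻] = 0.0419 mmol/L

[CO2*] = KH · pCO2 = 10^(−1.42) × 2050×10^-6 = 7.794×10^-5 mol/L
α₀ = 1/(1 + K1/[H⁺] + K1K2/[H⁺]²) = 1/(1 + 10^+1.87 + 10^-0.27) = 0.01322
DIC = [CO2*]/α₀ = 7.794×10^-5 / 0.01322 = 5.897 mmol/L
[CO3²⁻] = α₂·DIC; α₂ = 0.007097, so [CO3²⁻] = 0.007097 × 5.897 = 0.0419 mmol/L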